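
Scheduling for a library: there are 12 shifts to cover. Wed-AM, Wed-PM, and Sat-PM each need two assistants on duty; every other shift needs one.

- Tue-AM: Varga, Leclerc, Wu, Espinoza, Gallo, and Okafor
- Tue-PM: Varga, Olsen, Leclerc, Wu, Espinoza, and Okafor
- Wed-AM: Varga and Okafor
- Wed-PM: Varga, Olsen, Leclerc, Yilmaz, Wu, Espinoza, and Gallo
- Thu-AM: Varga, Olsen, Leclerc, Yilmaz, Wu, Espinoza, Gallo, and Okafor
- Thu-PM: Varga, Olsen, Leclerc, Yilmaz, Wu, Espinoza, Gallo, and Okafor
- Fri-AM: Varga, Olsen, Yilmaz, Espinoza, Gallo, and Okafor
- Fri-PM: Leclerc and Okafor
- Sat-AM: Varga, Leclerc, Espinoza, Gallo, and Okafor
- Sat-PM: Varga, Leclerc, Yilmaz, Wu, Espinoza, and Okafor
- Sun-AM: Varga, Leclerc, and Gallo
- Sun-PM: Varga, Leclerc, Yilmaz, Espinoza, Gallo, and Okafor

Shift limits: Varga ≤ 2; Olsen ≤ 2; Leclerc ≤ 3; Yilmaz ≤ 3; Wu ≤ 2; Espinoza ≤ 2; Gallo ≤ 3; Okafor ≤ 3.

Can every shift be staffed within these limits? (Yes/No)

Wed-AM can only be covered by Varga and Okafor, so that assignment is forced.
One valid schedule: Tue-AM→Leclerc, Tue-PM→Olsen, Wed-AM→Varga+Okafor, Wed-PM→Wu+Espinoza, Thu-AM→Yilmaz, Thu-PM→Yilmaz, Fri-AM→Olsen, Fri-PM→Leclerc, Sat-AM→Leclerc, Sat-PM→Wu+Espinoza, Sun-AM→Varga, Sun-PM→Yilmaz.
Loads: Varga 2/2, Olsen 2/2, Leclerc 3/3, Yilmaz 3/3, Wu 2/2, Espinoza 2/2, Gallo 0/3, Okafor 1/3 — all within limits.

Yes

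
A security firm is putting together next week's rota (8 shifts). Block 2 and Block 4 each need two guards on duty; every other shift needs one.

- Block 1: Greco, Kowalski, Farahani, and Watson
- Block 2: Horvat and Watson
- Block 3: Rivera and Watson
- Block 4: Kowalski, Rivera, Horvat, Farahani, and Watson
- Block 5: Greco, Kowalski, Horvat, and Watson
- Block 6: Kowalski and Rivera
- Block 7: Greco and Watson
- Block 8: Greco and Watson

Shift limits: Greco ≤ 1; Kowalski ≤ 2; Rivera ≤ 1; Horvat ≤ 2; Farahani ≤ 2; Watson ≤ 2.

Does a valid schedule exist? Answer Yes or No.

Yes

Block 2 can only be covered by Horvat and Watson, so that assignment is forced.
One valid schedule: Block 1→Farahani, Block 2→Horvat+Watson, Block 3→Rivera, Block 4→Horvat+Farahani, Block 5→Kowalski, Block 6→Kowalski, Block 7→Greco, Block 8→Watson.
Loads: Greco 1/1, Kowalski 2/2, Rivera 1/1, Horvat 2/2, Farahani 2/2, Watson 2/2 — all within limits.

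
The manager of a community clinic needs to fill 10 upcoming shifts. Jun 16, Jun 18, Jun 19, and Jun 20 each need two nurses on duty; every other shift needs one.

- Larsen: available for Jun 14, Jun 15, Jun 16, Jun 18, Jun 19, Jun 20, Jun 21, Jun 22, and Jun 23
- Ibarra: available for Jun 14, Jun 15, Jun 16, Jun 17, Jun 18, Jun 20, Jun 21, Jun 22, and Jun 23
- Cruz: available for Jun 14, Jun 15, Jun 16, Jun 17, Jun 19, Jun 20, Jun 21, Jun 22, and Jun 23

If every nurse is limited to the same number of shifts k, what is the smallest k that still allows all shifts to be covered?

5

With 3 nurses and 14 worker-slots to fill, someone must work at least ⌈14/3⌉ = 5 shifts, so k ≥ 5.
k = 5 works: Jun 14→Larsen, Jun 15→Larsen, Jun 16→Larsen+Ibarra, Jun 17→Ibarra, Jun 18→Larsen+Ibarra, Jun 19→Larsen+Cruz, Jun 20→Ibarra+Cruz, Jun 21→Ibarra, Jun 22→Cruz, Jun 23→Cruz.
Loads: Larsen 5, Ibarra 5, Cruz 4 — all ≤ 5.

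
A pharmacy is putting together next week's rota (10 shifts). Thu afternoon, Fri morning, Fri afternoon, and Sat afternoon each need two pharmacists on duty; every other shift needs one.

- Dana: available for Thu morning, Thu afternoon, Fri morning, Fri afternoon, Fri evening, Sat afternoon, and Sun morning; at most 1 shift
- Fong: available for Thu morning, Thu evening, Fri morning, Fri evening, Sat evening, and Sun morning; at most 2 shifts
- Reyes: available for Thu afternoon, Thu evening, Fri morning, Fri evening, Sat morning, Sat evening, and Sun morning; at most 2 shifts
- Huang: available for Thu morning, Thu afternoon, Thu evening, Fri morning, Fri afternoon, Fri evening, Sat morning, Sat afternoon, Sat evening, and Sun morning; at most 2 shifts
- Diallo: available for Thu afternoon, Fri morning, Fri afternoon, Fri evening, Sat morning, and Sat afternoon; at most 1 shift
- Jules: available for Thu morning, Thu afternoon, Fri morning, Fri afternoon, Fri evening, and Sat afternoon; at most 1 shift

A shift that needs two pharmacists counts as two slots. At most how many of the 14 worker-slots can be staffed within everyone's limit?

9

Total capacity across all pharmacists is 1+2+2+2+1+1 = 9, and 14 slots are needed, so at most 9 can be filled.
An assignment achieving 9: Thu morning→Dana, Thu evening→Fong, Fri afternoon→Huang+Diallo, Sat morning→Reyes, Sat afternoon→Huang+Jules, Sat evening→Fong, Sun morning→Reyes.
Loads: Dana 1/1, Fong 2/2, Reyes 2/2, Huang 2/2, Diallo 1/1, Jules 1/1.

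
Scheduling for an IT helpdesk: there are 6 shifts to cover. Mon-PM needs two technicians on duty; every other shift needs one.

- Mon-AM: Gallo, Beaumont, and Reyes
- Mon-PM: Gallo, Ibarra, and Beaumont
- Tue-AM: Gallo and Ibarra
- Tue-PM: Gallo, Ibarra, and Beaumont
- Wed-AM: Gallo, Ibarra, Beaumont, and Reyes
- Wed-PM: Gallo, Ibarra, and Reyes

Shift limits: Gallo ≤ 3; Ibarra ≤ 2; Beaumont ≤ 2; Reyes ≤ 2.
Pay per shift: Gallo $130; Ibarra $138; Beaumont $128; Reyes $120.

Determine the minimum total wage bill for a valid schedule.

Picking the cheapest available technician for each shift independently would cost $876, but that ignores the shift limits.
An optimal schedule: Mon-AM→Reyes, Mon-PM→Beaumont+Gallo, Tue-AM→Gallo, Tue-PM→Beaumont, Wed-AM→Gallo, Wed-PM→Reyes.
Total: 120 + 128 + 130 + 130 + 128 + 130 + 120 = $886.

$886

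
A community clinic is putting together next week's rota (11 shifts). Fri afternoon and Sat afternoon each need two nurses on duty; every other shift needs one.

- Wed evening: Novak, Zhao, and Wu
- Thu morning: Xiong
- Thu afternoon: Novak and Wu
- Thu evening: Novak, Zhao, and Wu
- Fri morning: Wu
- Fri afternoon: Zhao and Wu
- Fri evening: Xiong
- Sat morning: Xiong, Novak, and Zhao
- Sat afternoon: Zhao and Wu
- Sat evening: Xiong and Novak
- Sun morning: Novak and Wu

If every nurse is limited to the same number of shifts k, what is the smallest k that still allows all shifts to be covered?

With 4 nurses and 13 worker-slots to fill, someone must work at least ⌈13/4⌉ = 4 shifts, so k ≥ 4.
k = 4 works: Wed evening→Novak, Thu morning→Xiong, Thu afternoon→Novak, Thu evening→Novak, Fri morning→Wu, Fri afternoon→Zhao+Wu, Fri evening→Xiong, Sat morning→Xiong, Sat afternoon→Zhao+Wu, Sat evening→Xiong, Sun morning→Novak.
Loads: Xiong 4, Novak 4, Zhao 2, Wu 3 — all ≤ 4.

4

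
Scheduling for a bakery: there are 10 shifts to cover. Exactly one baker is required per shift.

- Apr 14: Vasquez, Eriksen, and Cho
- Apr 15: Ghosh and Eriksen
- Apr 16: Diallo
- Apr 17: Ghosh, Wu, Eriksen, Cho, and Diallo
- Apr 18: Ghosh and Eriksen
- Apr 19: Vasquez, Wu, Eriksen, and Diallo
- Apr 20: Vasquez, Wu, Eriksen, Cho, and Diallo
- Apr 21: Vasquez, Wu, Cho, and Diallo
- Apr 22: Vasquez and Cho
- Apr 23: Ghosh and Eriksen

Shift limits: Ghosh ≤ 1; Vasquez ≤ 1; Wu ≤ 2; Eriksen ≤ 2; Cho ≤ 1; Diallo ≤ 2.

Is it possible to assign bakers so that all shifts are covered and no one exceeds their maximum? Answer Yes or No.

Total capacity is 1+1+2+2+1+2 = 9 but 10 worker-slots are needed — infeasible.

No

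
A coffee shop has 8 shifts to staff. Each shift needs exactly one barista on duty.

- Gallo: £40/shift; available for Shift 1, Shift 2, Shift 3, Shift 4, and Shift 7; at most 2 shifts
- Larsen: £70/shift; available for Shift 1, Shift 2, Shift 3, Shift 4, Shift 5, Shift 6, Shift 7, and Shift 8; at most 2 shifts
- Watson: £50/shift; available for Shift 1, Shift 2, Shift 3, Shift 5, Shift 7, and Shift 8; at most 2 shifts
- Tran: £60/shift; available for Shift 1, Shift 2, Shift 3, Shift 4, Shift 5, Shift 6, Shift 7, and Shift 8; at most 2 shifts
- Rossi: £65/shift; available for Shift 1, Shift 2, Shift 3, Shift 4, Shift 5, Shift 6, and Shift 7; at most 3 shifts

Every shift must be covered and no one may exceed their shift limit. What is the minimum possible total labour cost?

£430

Picking the cheapest available barista for each shift independently would cost £360, but that ignores the shift limits.
An optimal schedule: Shift 1→Gallo, Shift 2→Tran, Shift 3→Rossi, Shift 4→Gallo, Shift 5→Watson, Shift 6→Tran, Shift 7→Rossi, Shift 8→Watson.
Total: 40 + 60 + 65 + 40 + 50 + 60 + 65 + 50 = £430.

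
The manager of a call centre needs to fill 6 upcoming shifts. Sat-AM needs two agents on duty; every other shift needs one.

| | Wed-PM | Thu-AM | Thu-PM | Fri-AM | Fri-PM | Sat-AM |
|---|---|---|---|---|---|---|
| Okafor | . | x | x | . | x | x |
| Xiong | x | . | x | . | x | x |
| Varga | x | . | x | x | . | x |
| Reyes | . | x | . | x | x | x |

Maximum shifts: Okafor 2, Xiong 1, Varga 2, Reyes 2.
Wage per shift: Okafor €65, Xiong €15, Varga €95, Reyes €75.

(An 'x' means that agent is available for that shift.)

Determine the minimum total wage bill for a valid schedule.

€485

Picking the cheapest available agent for each shift independently would cost €265, but that ignores the shift limits.
An optimal schedule: Wed-PM→Xiong, Thu-AM→Okafor, Thu-PM→Okafor, Fri-AM→Varga, Fri-PM→Reyes, Sat-AM→Varga+Reyes.
Total: 15 + 65 + 65 + 95 + 75 + 95 + 75 = €485.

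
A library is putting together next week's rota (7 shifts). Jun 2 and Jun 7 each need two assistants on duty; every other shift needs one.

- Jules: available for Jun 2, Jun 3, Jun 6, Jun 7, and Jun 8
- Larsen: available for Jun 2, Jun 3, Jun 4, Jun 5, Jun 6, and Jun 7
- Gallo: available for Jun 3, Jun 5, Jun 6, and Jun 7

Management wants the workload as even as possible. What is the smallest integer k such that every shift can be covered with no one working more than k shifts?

3

With 3 assistants and 9 worker-slots to fill, someone must work at least ⌈9/3⌉ = 3 shifts, so k ≥ 3.
k = 3 works: Jun 2→Jules+Larsen, Jun 3→Gallo, Jun 4→Larsen, Jun 5→Larsen, Jun 6→Gallo, Jun 7→Jules+Gallo, Jun 8→Jules.
Loads: Jules 3, Larsen 3, Gallo 3 — all ≤ 3.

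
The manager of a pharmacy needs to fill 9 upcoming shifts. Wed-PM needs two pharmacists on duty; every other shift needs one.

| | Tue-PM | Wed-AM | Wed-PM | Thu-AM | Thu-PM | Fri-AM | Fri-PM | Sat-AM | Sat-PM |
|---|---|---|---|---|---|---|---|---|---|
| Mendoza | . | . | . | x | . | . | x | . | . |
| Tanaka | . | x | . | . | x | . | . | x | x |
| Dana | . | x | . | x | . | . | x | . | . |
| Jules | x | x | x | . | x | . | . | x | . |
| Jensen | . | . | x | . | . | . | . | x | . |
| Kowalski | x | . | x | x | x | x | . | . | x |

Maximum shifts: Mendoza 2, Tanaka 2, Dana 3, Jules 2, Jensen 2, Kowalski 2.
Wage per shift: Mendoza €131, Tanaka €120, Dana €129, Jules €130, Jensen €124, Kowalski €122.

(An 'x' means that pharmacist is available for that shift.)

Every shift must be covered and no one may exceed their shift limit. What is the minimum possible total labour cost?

Fri-AM can only be covered by Kowalski, so that assignment is forced.
Picking the cheapest available pharmacist for each shift independently would cost €1221, but that ignores the shift limits.
An optimal schedule: Tue-PM→Kowalski, Wed-AM→Dana, Wed-PM→Jensen+Jules, Thu-AM→Dana, Thu-PM→Tanaka, Fri-AM→Kowalski, Fri-PM→Dana, Sat-AM→Jensen, Sat-PM→Tanaka.
Total: 122 + 129 + 124 + 130 + 129 + 120 + 122 + 129 + 124 + 120 = €1249.

€1249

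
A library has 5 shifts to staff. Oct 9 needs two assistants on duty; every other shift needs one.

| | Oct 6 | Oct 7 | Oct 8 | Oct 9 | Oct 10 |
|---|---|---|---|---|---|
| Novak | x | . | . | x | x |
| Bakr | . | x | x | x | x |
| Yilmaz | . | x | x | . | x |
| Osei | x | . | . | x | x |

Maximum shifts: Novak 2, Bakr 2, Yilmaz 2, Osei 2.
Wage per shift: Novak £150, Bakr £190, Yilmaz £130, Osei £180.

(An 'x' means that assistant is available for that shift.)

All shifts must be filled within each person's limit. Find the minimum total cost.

£920

Picking the cheapest available assistant for each shift independently would cost £870, but that ignores the shift limits.
An optimal schedule: Oct 6→Novak, Oct 7→Yilmaz, Oct 8→Yilmaz, Oct 9→Novak+Osei, Oct 10→Osei.
Total: 150 + 130 + 130 + 150 + 180 + 180 = £920.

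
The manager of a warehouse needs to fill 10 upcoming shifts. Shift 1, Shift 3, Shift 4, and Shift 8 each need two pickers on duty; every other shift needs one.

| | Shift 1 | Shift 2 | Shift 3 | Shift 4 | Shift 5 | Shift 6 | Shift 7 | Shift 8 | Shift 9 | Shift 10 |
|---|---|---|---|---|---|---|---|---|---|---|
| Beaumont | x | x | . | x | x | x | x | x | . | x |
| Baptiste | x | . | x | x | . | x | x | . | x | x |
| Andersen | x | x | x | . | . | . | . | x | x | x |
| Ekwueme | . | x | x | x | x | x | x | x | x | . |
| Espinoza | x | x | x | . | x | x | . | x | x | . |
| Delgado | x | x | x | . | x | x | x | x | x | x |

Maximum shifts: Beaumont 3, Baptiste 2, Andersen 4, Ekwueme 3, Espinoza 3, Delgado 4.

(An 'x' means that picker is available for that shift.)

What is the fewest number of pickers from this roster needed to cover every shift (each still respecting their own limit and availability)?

4

14 slots to fill and no one can take more than 4, so at least ⌈14/4⌉ = 4 pickers are needed.
Beaumont, Andersen, Ekwueme, and Delgado alone can cover everything: Shift 1→Beaumont+Andersen, Shift 2→Delgado, Shift 3→Andersen+Ekwueme, Shift 4→Beaumont+Ekwueme, Shift 5→Beaumont, Shift 6→Ekwueme, Shift 7→Delgado, Shift 8→Andersen+Delgado, Shift 9→Andersen, Shift 10→Delgado.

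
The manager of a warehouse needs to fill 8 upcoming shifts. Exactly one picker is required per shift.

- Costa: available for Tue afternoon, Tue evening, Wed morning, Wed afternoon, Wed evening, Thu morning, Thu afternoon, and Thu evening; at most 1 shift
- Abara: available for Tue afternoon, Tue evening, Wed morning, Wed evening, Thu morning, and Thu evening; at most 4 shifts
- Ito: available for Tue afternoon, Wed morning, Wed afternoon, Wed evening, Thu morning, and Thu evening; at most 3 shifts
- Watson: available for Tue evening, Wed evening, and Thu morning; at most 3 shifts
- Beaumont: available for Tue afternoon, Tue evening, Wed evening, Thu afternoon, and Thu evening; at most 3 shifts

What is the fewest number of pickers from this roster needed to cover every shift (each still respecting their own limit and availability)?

3

8 slots to fill and no one can take more than 4, so at least ⌈8/4⌉ = 2 pickers are needed.
Any 2 pickers together have capacity at most 4+3 = 7 < 8 slots, so 2 can never suffice.
Costa, Abara, and Ito alone can cover everything: Tue afternoon→Abara, Tue evening→Abara, Wed morning→Abara, Wed afternoon→Ito, Wed evening→Abara, Thu morning→Ito, Thu afternoon→Costa, Thu evening→Ito.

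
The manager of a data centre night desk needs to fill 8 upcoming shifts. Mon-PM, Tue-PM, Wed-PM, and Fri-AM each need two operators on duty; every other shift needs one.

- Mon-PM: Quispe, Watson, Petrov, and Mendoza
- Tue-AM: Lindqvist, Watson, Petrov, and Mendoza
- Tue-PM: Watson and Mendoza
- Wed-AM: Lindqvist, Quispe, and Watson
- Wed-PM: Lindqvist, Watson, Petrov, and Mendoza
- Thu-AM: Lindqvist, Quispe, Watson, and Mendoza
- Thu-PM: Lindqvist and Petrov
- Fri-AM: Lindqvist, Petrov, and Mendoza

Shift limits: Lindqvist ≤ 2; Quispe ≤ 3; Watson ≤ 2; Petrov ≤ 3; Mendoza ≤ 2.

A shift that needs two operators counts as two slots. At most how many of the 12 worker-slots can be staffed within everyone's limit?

12

Total capacity across all operators is 2+3+2+3+2 = 12, and 12 slots are needed, so at most 12 can be filled.
An assignment achieving 12: Mon-PM→Quispe+Watson, Tue-AM→Petrov, Tue-PM→Watson+Mendoza, Wed-AM→Quispe, Wed-PM→Petrov+Mendoza, Thu-AM→Quispe, Thu-PM→Lindqvist, Fri-AM→Lindqvist+Petrov.
Loads: Lindqvist 2/2, Quispe 3/3, Watson 2/2, Petrov 3/3, Mendoza 2/2.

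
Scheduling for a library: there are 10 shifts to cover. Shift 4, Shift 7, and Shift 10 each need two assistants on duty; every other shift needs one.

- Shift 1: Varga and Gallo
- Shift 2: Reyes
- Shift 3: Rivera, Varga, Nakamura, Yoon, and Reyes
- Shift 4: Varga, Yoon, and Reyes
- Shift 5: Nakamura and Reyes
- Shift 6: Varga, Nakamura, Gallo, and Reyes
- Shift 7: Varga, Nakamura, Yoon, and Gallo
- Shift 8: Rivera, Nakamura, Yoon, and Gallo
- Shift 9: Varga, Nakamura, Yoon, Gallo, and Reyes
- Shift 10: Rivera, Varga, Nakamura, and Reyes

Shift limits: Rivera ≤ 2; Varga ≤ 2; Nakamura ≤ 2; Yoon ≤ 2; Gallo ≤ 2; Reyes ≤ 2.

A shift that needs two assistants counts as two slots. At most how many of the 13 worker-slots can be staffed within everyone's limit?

Total capacity across all assistants is 2+2+2+2+2+2 = 12, and 13 slots are needed, so at most 12 can be filled.
An assignment achieving 12: Shift 1→Varga, Shift 2→Reyes, Shift 4→Varga+Yoon, Shift 5→Nakamura, Shift 6→Nakamura, Shift 7→Yoon+Gallo, Shift 8→Rivera, Shift 9→Gallo, Shift 10→Rivera+Reyes.
Loads: Rivera 2/2, Varga 2/2, Nakamura 2/2, Yoon 2/2, Gallo 2/2, Reyes 2/2.

12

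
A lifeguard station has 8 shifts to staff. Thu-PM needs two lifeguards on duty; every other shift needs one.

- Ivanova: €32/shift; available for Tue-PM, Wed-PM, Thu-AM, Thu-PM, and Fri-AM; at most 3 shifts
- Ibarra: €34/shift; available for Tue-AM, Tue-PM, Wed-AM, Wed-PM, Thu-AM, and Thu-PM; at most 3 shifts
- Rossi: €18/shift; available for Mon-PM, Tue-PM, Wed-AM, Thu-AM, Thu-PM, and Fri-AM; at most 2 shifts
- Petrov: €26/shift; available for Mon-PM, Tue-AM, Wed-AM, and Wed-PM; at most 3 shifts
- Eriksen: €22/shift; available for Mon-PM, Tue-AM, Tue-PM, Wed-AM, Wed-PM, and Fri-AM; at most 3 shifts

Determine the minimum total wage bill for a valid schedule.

€212

Picking the cheapest available lifeguard for each shift independently would cost €184, but that ignores the shift limits.
An optimal schedule: Mon-PM→Eriksen, Tue-AM→Petrov, Tue-PM→Eriksen, Wed-AM→Petrov, Wed-PM→Petrov, Thu-AM→Rossi, Thu-PM→Rossi+Ivanova, Fri-AM→Eriksen.
Total: 22 + 26 + 22 + 26 + 26 + 18 + 18 + 32 + 22 = €212.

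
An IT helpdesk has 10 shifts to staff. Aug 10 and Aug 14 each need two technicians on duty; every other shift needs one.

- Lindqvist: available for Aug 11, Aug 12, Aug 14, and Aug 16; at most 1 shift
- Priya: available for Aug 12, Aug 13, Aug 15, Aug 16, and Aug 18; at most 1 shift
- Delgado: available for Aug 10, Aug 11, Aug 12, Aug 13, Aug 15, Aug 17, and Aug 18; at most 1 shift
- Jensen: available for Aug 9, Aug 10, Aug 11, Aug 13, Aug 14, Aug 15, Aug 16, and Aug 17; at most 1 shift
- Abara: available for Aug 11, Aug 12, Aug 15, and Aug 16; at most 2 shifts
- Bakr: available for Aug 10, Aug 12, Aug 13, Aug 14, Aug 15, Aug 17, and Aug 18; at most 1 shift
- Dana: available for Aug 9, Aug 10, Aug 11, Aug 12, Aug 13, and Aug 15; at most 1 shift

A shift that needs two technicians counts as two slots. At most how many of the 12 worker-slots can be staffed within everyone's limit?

8

Total capacity across all technicians is 1+1+1+1+2+1+1 = 8, and 12 slots are needed, so at most 8 can be filled.
An assignment achieving 8: Aug 9→Jensen, Aug 10→Dana, Aug 11→Abara, Aug 14→Lindqvist+Bakr, Aug 16→Abara, Aug 17→Delgado, Aug 18→Priya.
Loads: Lindqvist 1/1, Priya 1/1, Delgado 1/1, Jensen 1/1, Abara 2/2, Bakr 1/1, Dana 1/1.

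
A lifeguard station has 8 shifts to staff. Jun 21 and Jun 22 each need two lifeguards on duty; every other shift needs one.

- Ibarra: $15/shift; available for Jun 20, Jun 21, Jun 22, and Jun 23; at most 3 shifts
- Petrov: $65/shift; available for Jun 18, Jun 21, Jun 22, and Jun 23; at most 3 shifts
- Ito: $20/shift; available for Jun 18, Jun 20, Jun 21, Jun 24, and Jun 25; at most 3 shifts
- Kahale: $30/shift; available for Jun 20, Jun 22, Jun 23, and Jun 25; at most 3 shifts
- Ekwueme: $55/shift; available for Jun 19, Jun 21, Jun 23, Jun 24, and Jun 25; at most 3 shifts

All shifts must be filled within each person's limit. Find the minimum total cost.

Jun 19 can only be covered by Ekwueme, so that assignment is forced.
Picking the cheapest available lifeguard for each shift independently would cost $225, but that ignores the shift limits.
An optimal schedule: Jun 18→Ito, Jun 19→Ekwueme, Jun 20→Ibarra, Jun 21→Ibarra+Ito, Jun 22→Ibarra+Kahale, Jun 23→Kahale, Jun 24→Ito, Jun 25→Kahale.
Total: 20 + 55 + 15 + 15 + 20 + 15 + 30 + 30 + 20 + 30 = $250.

$250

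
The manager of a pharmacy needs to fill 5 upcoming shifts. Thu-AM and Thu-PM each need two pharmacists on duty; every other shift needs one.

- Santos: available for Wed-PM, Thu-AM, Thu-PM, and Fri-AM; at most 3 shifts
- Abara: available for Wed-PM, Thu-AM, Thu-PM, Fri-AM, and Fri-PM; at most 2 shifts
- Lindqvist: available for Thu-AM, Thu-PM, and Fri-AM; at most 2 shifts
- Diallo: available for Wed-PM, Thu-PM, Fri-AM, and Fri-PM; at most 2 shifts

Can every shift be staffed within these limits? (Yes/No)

Yes

One valid schedule: Wed-PM→Santos, Thu-AM→Santos+Abara, Thu-PM→Lindqvist+Diallo, Fri-AM→Santos, Fri-PM→Abara.
Loads: Santos 3/3, Abara 2/2, Lindqvist 1/2, Diallo 1/2 — all within limits.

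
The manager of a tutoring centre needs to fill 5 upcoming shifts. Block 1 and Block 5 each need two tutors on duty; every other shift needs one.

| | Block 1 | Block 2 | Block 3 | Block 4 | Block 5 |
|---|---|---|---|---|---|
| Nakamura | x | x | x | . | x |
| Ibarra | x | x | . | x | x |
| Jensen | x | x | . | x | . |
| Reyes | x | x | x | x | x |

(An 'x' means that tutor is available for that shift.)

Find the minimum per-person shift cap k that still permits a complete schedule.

With 4 tutors and 7 worker-slots to fill, someone must work at least ⌈7/4⌉ = 2 shifts, so k ≥ 2.
k = 2 works: Block 1→Jensen+Reyes, Block 2→Jensen, Block 3→Nakamura, Block 4→Ibarra, Block 5→Nakamura+Ibarra.
Loads: Nakamura 2, Ibarra 2, Jensen 2, Reyes 1 — all ≤ 2.

2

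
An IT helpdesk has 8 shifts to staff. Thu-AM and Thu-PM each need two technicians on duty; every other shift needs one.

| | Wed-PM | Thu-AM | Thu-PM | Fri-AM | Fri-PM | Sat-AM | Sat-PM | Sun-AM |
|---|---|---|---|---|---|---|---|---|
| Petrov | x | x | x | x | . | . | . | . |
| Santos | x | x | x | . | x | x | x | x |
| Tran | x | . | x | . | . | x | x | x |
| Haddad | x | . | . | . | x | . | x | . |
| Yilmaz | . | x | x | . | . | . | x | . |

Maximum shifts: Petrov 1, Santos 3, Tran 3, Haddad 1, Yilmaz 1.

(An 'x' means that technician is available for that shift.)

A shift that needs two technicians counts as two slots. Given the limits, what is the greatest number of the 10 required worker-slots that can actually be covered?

Total capacity across all technicians is 1+3+3+1+1 = 9, and 10 slots are needed, so at most 9 can be filled.
An assignment achieving 9: Wed-PM→Tran, Thu-AM→Santos+Yilmaz, Thu-PM→Tran, Fri-AM→Petrov, Fri-PM→Santos, Sat-AM→Santos, Sat-PM→Haddad, Sun-AM→Tran.
Loads: Petrov 1/1, Santos 3/3, Tran 3/3, Haddad 1/1, Yilmaz 1/1.

9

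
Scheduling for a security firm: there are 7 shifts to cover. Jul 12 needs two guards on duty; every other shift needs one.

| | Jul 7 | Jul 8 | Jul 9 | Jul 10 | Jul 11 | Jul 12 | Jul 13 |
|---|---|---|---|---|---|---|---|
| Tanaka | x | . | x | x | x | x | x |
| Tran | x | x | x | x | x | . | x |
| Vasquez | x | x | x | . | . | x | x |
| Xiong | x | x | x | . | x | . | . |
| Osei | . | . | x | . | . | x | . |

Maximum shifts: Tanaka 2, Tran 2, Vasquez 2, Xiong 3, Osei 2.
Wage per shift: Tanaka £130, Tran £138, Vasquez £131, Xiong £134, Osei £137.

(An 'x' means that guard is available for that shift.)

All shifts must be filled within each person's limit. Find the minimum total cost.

Picking the cheapest available guard for each shift independently would cost £1042, but that ignores the shift limits.
An optimal schedule: Jul 7→Xiong, Jul 8→Vasquez, Jul 9→Xiong, Jul 10→Tanaka, Jul 11→Xiong, Jul 12→Tanaka+Osei, Jul 13→Vasquez.
Total: 134 + 131 + 134 + 130 + 134 + 130 + 137 + 131 = £1061.

£1061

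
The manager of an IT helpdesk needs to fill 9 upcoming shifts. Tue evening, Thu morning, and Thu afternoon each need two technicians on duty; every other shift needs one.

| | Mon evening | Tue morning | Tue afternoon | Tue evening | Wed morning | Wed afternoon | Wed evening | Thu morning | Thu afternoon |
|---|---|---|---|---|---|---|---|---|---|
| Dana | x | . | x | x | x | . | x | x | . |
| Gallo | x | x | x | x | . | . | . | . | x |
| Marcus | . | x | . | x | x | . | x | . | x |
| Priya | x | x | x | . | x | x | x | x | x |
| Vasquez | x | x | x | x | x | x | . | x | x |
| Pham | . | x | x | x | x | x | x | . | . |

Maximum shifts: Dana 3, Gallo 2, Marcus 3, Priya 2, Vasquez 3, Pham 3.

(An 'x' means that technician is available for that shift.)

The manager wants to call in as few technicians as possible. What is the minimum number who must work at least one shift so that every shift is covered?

12 slots to fill and no one can take more than 3, so at least ⌈12/3⌉ = 4 technicians are needed.
Dana, Marcus, Vasquez, and Pham alone can cover everything: Mon evening→Dana, Tue morning→Marcus, Tue afternoon→Dana, Tue evening→Marcus+Pham, Wed morning→Pham, Wed afternoon→Vasquez, Wed evening→Pham, Thu morning→Dana+Vasquez, Thu afternoon→Marcus+Vasquez.

4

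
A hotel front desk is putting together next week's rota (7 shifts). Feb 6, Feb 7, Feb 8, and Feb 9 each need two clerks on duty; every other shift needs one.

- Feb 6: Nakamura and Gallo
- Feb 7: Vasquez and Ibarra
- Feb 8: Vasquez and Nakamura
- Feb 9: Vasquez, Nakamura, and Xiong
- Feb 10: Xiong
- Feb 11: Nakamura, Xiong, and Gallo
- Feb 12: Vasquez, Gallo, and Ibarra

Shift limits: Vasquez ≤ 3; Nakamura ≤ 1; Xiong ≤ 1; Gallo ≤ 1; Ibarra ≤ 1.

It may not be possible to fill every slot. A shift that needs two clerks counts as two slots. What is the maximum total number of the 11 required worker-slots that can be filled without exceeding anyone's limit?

Total capacity across all clerks is 3+1+1+1+1 = 7, and 11 slots are needed, so at most 7 can be filled.
An assignment achieving 7: Feb 6→Nakamura+Gallo, Feb 7→Vasquez+Ibarra, Feb 8→Vasquez, Feb 9→Vasquez, Feb 10→Xiong.
Loads: Vasquez 3/3, Nakamura 1/1, Xiong 1/1, Gallo 1/1, Ibarra 1/1.

7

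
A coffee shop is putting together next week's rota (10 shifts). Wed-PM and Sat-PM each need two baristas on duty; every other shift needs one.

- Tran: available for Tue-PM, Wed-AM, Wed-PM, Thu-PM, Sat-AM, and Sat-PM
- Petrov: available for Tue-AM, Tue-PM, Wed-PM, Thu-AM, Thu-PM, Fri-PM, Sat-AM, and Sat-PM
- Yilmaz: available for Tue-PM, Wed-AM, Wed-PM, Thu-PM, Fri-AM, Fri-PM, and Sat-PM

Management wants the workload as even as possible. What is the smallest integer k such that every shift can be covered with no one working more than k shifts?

4

With 3 baristas and 12 worker-slots to fill, someone must work at least ⌈12/3⌉ = 4 shifts, so k ≥ 4.
k = 4 works: Tue-AM→Petrov, Tue-PM→Tran, Wed-AM→Tran, Wed-PM→Tran+Yilmaz, Thu-AM→Petrov, Thu-PM→Yilmaz, Fri-AM→Yilmaz, Fri-PM→Petrov, Sat-AM→Tran, Sat-PM→Petrov+Yilmaz.
Loads: Tran 4, Petrov 4, Yilmaz 4 — all ≤ 4.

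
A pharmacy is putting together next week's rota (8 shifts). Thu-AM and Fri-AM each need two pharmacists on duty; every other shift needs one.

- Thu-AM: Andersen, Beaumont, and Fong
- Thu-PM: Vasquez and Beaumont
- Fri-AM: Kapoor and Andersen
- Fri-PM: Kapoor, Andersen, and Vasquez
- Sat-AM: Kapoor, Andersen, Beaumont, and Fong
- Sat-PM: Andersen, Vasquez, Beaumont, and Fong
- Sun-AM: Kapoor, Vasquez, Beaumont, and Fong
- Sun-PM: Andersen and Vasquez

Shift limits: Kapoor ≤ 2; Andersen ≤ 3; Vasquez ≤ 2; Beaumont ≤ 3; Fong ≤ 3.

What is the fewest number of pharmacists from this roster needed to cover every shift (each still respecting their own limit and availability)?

4

10 slots to fill and no one can take more than 3, so at least ⌈10/3⌉ = 4 pharmacists are needed.
Kapoor, Andersen, Vasquez, and Beaumont alone can cover everything: Thu-AM→Andersen+Beaumont, Thu-PM→Vasquez, Fri-AM→Kapoor+Andersen, Fri-PM→Kapoor, Sat-AM→Beaumont, Sat-PM→Vasquez, Sun-AM→Beaumont, Sun-PM→Andersen.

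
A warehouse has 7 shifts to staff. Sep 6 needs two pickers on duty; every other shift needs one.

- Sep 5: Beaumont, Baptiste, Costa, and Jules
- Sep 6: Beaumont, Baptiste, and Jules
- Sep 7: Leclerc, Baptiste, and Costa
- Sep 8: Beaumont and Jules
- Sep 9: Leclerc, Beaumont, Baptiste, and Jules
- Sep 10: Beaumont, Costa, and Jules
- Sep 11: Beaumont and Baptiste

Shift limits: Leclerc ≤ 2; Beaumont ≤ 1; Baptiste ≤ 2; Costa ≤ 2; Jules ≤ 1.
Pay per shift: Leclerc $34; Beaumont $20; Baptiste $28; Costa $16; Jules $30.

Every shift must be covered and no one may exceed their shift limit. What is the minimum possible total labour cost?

$206

Picking the cheapest available picker for each shift independently would cost $156, but that ignores the shift limits.
An optimal schedule: Sep 5→Costa, Sep 6→Baptiste+Jules, Sep 7→Leclerc, Sep 8→Beaumont, Sep 9→Leclerc, Sep 10→Costa, Sep 11→Baptiste.
Total: 16 + 28 + 30 + 34 + 20 + 34 + 16 + 28 = $206.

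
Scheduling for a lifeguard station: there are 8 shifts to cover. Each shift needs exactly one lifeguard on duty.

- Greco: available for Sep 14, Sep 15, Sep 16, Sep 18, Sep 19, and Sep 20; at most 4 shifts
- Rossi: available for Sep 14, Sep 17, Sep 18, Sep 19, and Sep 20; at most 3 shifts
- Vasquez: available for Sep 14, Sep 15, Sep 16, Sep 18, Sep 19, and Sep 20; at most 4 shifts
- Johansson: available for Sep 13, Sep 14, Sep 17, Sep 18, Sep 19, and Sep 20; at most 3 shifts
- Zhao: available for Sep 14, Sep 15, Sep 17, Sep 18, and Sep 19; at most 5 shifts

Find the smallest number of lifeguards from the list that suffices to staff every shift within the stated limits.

3

8 slots to fill and no one can take more than 5, so at least ⌈8/5⌉ = 2 lifeguards are needed.
No set of 2 lifeguards can cover every shift (each such set leaves at least one shift with no one available or exceeds a cap).
Greco, Rossi, and Johansson alone can cover everything: Sep 13→Johansson, Sep 14→Greco, Sep 15→Greco, Sep 16→Greco, Sep 17→Rossi, Sep 18→Greco, Sep 19→Rossi, Sep 20→Rossi.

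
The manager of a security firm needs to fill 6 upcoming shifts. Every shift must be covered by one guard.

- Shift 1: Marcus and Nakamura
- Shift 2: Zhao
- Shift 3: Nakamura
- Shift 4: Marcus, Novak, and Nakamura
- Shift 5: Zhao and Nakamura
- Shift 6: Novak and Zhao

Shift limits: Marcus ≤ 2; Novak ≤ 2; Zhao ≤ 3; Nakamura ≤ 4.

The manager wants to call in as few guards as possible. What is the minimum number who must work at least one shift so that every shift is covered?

6 slots to fill and no one can take more than 4, so at least ⌈6/4⌉ = 2 guards are needed.
Zhao and Nakamura alone can cover everything: Shift 1→Nakamura, Shift 2→Zhao, Shift 3→Nakamura, Shift 4→Nakamura, Shift 5→Zhao, Shift 6→Zhao.

2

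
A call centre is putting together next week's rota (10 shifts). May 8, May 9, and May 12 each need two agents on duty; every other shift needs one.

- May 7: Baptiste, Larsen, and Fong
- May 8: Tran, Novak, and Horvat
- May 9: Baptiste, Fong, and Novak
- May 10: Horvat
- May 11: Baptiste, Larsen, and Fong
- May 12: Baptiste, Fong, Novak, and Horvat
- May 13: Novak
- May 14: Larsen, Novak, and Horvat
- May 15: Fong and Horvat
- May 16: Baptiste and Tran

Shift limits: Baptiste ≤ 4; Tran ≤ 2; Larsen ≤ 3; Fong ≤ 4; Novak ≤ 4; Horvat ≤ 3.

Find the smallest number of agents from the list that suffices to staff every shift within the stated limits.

13 slots to fill and no one can take more than 4, so at least ⌈13/4⌉ = 4 agents are needed.
Baptiste, Tran, Novak, and Horvat alone can cover everything: May 7→Baptiste, May 8→Tran+Novak, May 9→Baptiste+Novak, May 10→Horvat, May 11→Baptiste, May 12→Baptiste+Horvat, May 13→Novak, May 14→Novak, May 15→Horvat, May 16→Tran.

4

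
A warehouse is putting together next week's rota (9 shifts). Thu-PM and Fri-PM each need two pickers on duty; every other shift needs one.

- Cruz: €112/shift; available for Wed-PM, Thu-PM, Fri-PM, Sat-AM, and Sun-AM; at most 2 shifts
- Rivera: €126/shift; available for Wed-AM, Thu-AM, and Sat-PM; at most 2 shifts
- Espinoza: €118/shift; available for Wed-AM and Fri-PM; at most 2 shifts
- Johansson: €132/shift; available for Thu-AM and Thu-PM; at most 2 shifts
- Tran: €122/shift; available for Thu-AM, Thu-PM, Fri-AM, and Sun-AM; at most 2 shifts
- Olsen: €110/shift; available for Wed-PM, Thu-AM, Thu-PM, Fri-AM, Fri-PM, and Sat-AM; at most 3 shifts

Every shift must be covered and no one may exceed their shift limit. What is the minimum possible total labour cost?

€1286

Sat-PM can only be covered by Rivera, so that assignment is forced.
Picking the cheapest available picker for each shift independently would cost €1240, but that ignores the shift limits.
An optimal schedule: Wed-AM→Espinoza, Wed-PM→Olsen, Thu-AM→Rivera, Thu-PM→Cruz+Tran, Fri-AM→Olsen, Fri-PM→Cruz+Espinoza, Sat-AM→Olsen, Sat-PM→Rivera, Sun-AM→Tran.
Total: 118 + 110 + 126 + 112 + 122 + 110 + 112 + 118 + 110 + 126 + 122 = €1286.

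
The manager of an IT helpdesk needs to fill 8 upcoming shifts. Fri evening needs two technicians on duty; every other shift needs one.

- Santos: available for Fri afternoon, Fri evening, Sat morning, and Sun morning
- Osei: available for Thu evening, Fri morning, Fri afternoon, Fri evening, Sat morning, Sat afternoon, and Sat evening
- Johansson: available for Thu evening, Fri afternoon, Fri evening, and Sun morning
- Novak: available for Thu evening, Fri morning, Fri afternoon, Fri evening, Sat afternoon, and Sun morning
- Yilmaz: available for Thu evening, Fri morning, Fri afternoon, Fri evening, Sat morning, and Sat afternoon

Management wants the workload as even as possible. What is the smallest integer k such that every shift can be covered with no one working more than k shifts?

With 5 technicians and 9 worker-slots to fill, someone must work at least ⌈9/5⌉ = 2 shifts, so k ≥ 2.
k = 2 works: Thu evening→Johansson, Fri morning→Osei, Fri afternoon→Johansson, Fri evening→Novak+Yilmaz, Sat morning→Santos, Sat afternoon→Novak, Sat evening→Osei, Sun morning→Santos.
Loads: Santos 2, Osei 2, Johansson 2, Novak 2, Yilmaz 1 — all ≤ 2.

2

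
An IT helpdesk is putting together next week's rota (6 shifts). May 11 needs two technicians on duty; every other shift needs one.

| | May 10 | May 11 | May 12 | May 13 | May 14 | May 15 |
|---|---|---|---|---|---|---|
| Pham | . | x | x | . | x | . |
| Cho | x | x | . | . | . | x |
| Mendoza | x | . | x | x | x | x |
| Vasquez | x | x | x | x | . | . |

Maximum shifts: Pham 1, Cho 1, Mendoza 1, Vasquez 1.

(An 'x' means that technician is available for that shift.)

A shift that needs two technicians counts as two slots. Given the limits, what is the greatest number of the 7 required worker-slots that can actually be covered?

4

Total capacity across all technicians is 1+1+1+1 = 4, and 7 slots are needed, so at most 4 can be filled.
An assignment achieving 4: May 10→Vasquez, May 13→Mendoza, May 14→Pham, May 15→Cho.
Loads: Pham 1/1, Cho 1/1, Mendoza 1/1, Vasquez 1/1.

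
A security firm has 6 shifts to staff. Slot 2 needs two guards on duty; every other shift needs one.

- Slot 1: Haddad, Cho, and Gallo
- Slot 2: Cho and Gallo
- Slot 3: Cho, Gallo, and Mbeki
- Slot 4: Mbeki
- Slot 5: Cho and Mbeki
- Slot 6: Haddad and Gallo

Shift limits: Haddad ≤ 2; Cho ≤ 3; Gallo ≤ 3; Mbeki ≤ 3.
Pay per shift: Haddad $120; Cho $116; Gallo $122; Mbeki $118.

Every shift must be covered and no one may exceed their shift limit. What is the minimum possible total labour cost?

$826

Slot 2 can only be covered by Cho and Gallo, so that assignment is forced.
Slot 4 can only be covered by Mbeki, so that assignment is forced.
Picking the cheapest available guard for each shift independently would cost $824, but that ignores the shift limits.
An optimal schedule: Slot 1→Cho, Slot 2→Cho+Gallo, Slot 3→Mbeki, Slot 4→Mbeki, Slot 5→Cho, Slot 6→Haddad.
Total: 116 + 116 + 122 + 118 + 118 + 116 + 120 = $826.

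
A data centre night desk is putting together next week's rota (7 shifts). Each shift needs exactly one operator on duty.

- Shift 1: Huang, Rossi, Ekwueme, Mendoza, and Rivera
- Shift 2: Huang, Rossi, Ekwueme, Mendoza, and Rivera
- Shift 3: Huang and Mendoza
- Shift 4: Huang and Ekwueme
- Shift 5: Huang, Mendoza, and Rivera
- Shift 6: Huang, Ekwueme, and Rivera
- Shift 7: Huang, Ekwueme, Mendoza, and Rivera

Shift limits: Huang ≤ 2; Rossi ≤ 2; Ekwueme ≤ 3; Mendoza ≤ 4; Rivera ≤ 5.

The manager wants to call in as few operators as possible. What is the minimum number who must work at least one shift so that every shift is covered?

7 slots to fill and no one can take more than 5, so at least ⌈7/5⌉ = 2 operators are needed.
Huang and Rivera alone can cover everything: Shift 1→Rivera, Shift 2→Rivera, Shift 3→Huang, Shift 4→Huang, Shift 5→Rivera, Shift 6→Rivera, Shift 7→Rivera.

2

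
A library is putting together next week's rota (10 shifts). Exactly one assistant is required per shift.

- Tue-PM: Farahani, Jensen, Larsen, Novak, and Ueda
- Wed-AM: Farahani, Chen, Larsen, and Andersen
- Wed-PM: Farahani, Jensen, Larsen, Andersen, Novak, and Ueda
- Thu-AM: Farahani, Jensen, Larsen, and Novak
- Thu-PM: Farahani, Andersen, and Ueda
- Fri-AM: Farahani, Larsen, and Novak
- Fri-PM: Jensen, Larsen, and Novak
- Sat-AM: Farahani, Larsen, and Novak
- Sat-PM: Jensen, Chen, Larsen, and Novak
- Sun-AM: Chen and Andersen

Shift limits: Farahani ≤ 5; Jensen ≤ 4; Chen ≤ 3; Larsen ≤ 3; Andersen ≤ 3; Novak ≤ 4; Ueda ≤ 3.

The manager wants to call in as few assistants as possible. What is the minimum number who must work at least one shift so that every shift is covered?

10 slots to fill and no one can take more than 5, so at least ⌈10/5⌉ = 2 assistants are needed.
Any 2 assistants together have capacity at most 5+4 = 9 < 10 slots, so 2 can never suffice.
Farahani, Jensen, and Chen alone can cover everything: Tue-PM→Farahani, Wed-AM→Farahani, Wed-PM→Jensen, Thu-AM→Jensen, Thu-PM→Farahani, Fri-AM→Farahani, Fri-PM→Jensen, Sat-AM→Farahani, Sat-PM→Jensen, Sun-AM→Chen.

3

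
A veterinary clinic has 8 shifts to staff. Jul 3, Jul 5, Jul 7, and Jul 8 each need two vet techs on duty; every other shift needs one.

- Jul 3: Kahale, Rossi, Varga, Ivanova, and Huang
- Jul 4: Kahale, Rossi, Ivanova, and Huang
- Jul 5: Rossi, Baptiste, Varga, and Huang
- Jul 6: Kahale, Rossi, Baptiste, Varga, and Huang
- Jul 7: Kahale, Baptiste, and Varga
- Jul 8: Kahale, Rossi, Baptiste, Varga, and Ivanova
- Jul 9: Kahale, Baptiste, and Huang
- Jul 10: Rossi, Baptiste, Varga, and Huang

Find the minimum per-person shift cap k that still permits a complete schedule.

2

With 6 vet techs and 12 worker-slots to fill, someone must work at least ⌈12/6⌉ = 2 shifts, so k ≥ 2.
k = 2 works: Jul 3→Ivanova+Huang, Jul 4→Rossi, Jul 5→Varga+Huang, Jul 6→Baptiste, Jul 7→Kahale+Baptiste, Jul 8→Varga+Ivanova, Jul 9→Kahale, Jul 10→Rossi.
Loads: Kahale 2, Rossi 2, Baptiste 2, Varga 2, Ivanova 2, Huang 2 — all ≤ 2.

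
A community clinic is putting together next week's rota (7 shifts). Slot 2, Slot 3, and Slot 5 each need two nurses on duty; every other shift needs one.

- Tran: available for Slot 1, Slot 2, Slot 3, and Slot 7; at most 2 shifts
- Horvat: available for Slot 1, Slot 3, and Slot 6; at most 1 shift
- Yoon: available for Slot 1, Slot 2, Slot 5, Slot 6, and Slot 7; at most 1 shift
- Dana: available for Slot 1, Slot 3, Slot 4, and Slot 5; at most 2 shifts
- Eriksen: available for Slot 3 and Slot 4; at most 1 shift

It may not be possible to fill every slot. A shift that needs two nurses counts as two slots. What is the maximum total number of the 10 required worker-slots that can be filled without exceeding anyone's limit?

Total capacity across all nurses is 2+1+1+2+1 = 7, and 10 slots are needed, so at most 7 can be filled.
An assignment achieving 7: Slot 2→Tran+Yoon, Slot 3→Eriksen, Slot 4→Dana, Slot 5→Dana, Slot 6→Horvat, Slot 7→Tran.
Loads: Tran 2/2, Horvat 1/1, Yoon 1/1, Dana 2/2, Eriksen 1/1.

7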